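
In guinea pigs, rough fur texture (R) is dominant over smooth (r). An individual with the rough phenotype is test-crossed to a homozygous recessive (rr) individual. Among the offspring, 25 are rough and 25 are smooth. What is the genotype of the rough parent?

Test cross: ? × rr
Offspring: 25 rough, 25 smooth — approximately 1:1.
A 1:1 ratio in a test cross indicates the unknown parent is heterozygous (Rr).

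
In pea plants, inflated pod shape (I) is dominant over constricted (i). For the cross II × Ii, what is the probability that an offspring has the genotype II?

Punnett square for II × Ii:
Offspring genotypes: 2 II, 2 Ii
Total offspring: 4
Count with target: 2
Probability: 2/4 = 1/2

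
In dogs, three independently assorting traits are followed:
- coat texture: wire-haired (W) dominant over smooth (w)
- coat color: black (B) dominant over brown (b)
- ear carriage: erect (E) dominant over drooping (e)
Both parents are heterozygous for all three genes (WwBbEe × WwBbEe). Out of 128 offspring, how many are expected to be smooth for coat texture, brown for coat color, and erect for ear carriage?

Trihybrid cross: WwBbEe × WwBbEe
Each trait segregates independently with a 3:1 phenotypic ratio, so each gene contributes 3/4 (dominant) or 1/4 (recessive).
Target: smooth (coat texture), brown (coat color), erect (ear carriage)
Probability = product of independent per-trait probabilities
= 1/4 × 1/4 × 3/4 = 3/64
Expected count = 3/64 × 128 = 6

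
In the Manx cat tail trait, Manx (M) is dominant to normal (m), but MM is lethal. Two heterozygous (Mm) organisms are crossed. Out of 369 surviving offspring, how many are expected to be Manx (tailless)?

Cross: Mm × Mm
Punnett square offspring (before lethality): 1 MM, 2 Mm, 1 mm
The MM genotype is lethal (embryos die); surviving offspring: 2 Mm, 1 mm
Manx (tailless): 2 out of 3 → fraction 2/3
Expected count = 2/3 × 369 = 246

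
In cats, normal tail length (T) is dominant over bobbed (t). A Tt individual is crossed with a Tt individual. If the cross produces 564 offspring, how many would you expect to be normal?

Punnett square for Tt × Tt:
Offspring genotypes: 1 TT, 2 Tt, 1 tt
normal: 3, bobbed: 1
normal: 3 out of 4 → fraction 3/4
Expected count = 3/4 × 564 = 423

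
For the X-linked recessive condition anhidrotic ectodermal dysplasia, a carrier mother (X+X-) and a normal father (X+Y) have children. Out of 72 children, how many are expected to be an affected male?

Cross: X+X- × X+Y
Offspring: 1 X+X+, 1 X+Y, 1 X+X-, 1 X-Y
Probability of an affected male: 1/4
Expected count = 1/4 × 72 = 18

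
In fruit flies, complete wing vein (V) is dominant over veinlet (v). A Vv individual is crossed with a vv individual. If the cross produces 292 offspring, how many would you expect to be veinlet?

Punnett square for Vv × vv:
Offspring genotypes: 2 Vv, 2 vv
complete: 2, veinlet: 2
veinlet: 2 out of 4 → fraction 1/2
Expected count = 1/2 × 292 = 146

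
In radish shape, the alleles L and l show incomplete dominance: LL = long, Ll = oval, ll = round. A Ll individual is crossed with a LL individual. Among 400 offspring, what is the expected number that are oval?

Punnett square for Ll × LL:
Offspring genotypes: 2 LL, 2 Ll
Phenotype counts: 2 long, 2 oval
oval: 2 out of 4 → fraction 1/2
Expected count = 1/2 × 400 = 200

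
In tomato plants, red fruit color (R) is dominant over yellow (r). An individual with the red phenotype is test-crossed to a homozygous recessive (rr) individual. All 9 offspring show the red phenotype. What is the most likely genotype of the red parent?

Test cross: ? × rr
All offspring are red.
If the unknown parent were heterozygous (Rr), about half of 9 offspring would be yellow; none are. The unknown parent is most likely homozygous dominant (RR).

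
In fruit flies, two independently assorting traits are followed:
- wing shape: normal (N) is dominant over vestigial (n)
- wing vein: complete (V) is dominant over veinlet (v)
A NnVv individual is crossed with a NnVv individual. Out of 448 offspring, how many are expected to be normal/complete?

Dihybrid cross NnVv × NnVv — consider each gene separately:
wing shape: Nn × Nn → 1 NN, 2 Nn, 1 nn → 3 N_ : 1 nn (out of 4)
wing vein: Vv × Vv → 1 VV, 2 Vv, 1 vv → 3 V_ : 1 vv (out of 4)
Combine (counts out of 4 × 4 = 16): normal/complete (N_V_) = 3×3 = 9; normal/veinlet (N_vv) = 3×1 = 3; vestigial/complete (nnV_) = 1×3 = 3; vestigial/veinlet (nnvv) = 1×1 = 1
Phenotype counts (out of 16): 9 normal/complete, 3 normal/veinlet, 3 vestigial/complete, 1 vestigial/veinlet
normal/complete: 9 out of 16 → fraction 9/16
Expected count = 9/16 × 448 = 252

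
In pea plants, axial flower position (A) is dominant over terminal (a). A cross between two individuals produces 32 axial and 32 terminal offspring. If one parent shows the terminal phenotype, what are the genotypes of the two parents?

Observed offspring: 32 axial, 32 terminal
The observed ratio simplifies to 1:1. One parent shows terminal, so its genotype must be aa. A 1:1 offspring split requires the other parent to be heterozygous (Aa).
Parent genotypes: aa × Aa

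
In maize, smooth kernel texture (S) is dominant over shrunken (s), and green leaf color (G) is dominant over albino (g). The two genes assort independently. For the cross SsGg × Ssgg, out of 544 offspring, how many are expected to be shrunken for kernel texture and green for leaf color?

Dihybrid cross SsGg × Ssgg — consider each gene separately:
kernel texture: Ss × Ss → 1 SS, 2 Ss, 1 ss → 3 S_ : 1 ss (out of 4)
leaf color: Gg × gg → 2 Gg, 2 gg → 2 G_ : 2 gg (out of 4)
Looking for: shrunken (ss) and green (G_)
P(shrunken) = 1/4, P(green) = 2/4
P(both) = 1/4 × 2/4 = 2/16 = 1/8
Expected count = 1/8 × 544 = 68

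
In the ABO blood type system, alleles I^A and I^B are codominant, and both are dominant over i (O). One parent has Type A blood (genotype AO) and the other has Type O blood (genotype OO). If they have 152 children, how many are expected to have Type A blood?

Cross: AO × OO
Possible offspring genotypes: 2 AO, 2 OO
Blood type counts: 2 Type A, 2 Type O
Probability of Type A: 2/4 = 1/2
Expected count = 1/2 × 152 = 76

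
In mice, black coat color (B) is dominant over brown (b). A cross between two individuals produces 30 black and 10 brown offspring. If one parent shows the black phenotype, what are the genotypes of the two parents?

Observed offspring: 30 black, 10 brown
The observed ratio simplifies to 3:1. Brown (bb) offspring appear, so each parent must contribute one b allele. The parent stated to show black carries B, so it is Bb. The other parent is then either Bb or bb: Bb × bb would give a 1:1 split, whereas Bb × Bb gives 3:1 — matching the data. So both parents are heterozygous (Bb × Bb).
Parent genotypes: Bb × Bb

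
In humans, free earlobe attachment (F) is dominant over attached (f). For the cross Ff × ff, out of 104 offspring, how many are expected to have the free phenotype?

Punnett square for Ff × ff:
Offspring genotypes: 2 Ff, 2 ff
Total offspring: 4
Count with target: 2
Probability: 2/4 = 1/2
Expected count = 1/2 × 104 = 52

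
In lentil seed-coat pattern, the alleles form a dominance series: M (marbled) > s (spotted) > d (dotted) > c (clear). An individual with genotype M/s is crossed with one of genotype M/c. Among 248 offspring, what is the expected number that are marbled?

Cross: M/s × M/c
Allele dominance: M > s > d > c
Offspring genotypes: 1 M/M, 1 M/c, 1 M/s, 1 s/c
Phenotype counts: 3 marbled, 1 spotted
marbled: 3 out of 4 → fraction 3/4
Expected count = 3/4 × 248 = 186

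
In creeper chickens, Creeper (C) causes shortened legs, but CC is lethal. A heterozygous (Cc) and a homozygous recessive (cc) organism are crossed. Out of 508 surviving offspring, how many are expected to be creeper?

Cross: Cc × cc
Punnett square offspring (before lethality): 2 Cc, 2 cc
No CC offspring are produced in this cross.
creeper: 2 out of 4 → fraction 1/2
Expected count = 1/2 × 508 = 254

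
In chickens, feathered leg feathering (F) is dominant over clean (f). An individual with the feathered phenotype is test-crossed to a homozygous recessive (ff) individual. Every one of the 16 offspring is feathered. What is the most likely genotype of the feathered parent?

Test cross: ? × ff
All offspring are feathered.
If the unknown parent were heterozygous (Ff), about half of 16 offspring would be clean; none are. The unknown parent is most likely homozygous dominant (FF).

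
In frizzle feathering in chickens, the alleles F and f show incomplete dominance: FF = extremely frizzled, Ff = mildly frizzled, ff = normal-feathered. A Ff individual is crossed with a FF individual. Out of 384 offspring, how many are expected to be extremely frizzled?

Punnett square for Ff × FF:
Offspring genotypes: 2 FF, 2 Ff
Phenotype counts: 2 extremely frizzled, 2 mildly frizzled
extremely frizzled: 2 out of 4 → fraction 1/2
Expected count = 1/2 × 384 = 192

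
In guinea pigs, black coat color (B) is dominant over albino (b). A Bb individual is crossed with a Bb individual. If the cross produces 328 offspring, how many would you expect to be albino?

Punnett square for Bb × Bb:
Offspring genotypes: 1 BB, 2 Bb, 1 bb
black: 3, albino: 1
albino: 1 out of 4 → fraction 1/4
Expected count = 1/4 × 328 = 82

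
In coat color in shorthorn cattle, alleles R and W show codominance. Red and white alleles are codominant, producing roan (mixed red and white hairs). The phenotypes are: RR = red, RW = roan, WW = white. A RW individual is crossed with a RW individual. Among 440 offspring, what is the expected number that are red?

Punnett square for RW × RW:
Offspring genotypes: 1 RR, 2 RW, 1 WW
Phenotype counts: 1 red, 2 roan, 1 white
red: 1 out of 4 → fraction 1/4
Expected count = 1/4 × 440 = 110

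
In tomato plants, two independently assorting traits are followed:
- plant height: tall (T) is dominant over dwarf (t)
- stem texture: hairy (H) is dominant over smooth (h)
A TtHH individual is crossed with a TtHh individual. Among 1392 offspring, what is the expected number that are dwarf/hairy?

Dihybrid cross TtHH × TtHh — consider each gene separately:
plant height: Tt × Tt → 1 TT, 2 Tt, 1 tt → 3 T_ : 1 tt (out of 4)
stem texture: HH × Hh → 2 HH, 2 Hh → 4 H_ (out of 4)
Combine (counts out of 4 × 4 = 16): tall/hairy (T_H_) = 3×4 = 12; dwarf/hairy (ttH_) = 1×4 = 4
Phenotype counts (out of 16): 12 tall/hairy, 4 dwarf/hairy
dwarf/hairy: 4 out of 16 → fraction 1/4
Expected count = 1/4 × 1392 = 348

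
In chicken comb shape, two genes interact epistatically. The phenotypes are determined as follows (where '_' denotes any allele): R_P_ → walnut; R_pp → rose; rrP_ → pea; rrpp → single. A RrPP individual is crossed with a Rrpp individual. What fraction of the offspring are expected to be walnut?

Cross: RrPP × Rrpp — consider each gene separately:
R gene: Rr × Rr → 1 RR, 2 Rr, 1 rr → 3 R_ : 1 rr (out of 4)
P gene: PP × pp → 4 Pp → 4 P_ (out of 4)
Genotype classes (out of 4 × 4 = 16): R_P_ = 3×4 = 12; rrP_ = 1×4 = 4
Apply the phenotype rules: R_P_ (12) → walnut; rrP_ (4) → pea
Phenotype counts (out of 16): 12 walnut, 4 pea
walnut: 12 out of 16
Probability: 12/16 = 3/4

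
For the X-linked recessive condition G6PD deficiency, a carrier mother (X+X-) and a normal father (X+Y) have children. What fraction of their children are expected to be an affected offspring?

Cross: X+X- × X+Y
Offspring: 1 X+X+, 1 X+Y, 1 X+X-, 1 X-Y
Probability of an affected offspring: 1/4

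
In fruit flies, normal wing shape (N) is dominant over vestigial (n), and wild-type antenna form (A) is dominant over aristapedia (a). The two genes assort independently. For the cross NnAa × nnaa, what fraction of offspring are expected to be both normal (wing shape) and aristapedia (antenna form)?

Dihybrid cross NnAa × nnaa — consider each gene separately:
wing shape: Nn × nn → 2 Nn, 2 nn → 2 N_ : 2 nn (out of 4)
antenna form: Aa × aa → 2 Aa, 2 aa → 2 A_ : 2 aa (out of 4)
Looking for: normal (N_) and aristapedia (aa)
P(normal) = 2/4, P(aristapedia) = 2/4
P(both) = 2/4 × 2/4 = 4/16 = 1/4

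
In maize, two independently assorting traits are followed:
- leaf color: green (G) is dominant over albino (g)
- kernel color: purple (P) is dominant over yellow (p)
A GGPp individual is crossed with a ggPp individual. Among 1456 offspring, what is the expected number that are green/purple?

Dihybrid cross GGPp × ggPp — consider each gene separately:
leaf color: GG × gg → 4 Gg → 4 G_ (out of 4)
kernel color: Pp × Pp → 1 PP, 2 Pp, 1 pp → 3 P_ : 1 pp (out of 4)
Combine (counts out of 4 × 4 = 16): green/purple (G_P_) = 4×3 = 12; green/yellow (G_pp) = 4×1 = 4
Phenotype counts (out of 16): 12 green/purple, 4 green/yellow
green/purple: 12 out of 16 → fraction 3/4
Expected count = 3/4 × 1456 = 1092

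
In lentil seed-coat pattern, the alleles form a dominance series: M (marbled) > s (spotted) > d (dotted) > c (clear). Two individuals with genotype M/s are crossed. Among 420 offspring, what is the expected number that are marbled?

Cross: M/s × M/s
Allele dominance: M > s > d > c
Offspring genotypes: 1 M/M, 2 M/s, 1 s/s
Phenotype counts: 3 marbled, 1 spotted
marbled: 3 out of 4 → fraction 3/4
Expected count = 3/4 × 420 = 315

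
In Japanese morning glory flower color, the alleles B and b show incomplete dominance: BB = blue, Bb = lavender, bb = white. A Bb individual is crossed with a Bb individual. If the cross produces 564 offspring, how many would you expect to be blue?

Punnett square for Bb × Bb:
Offspring genotypes: 1 BB, 2 Bb, 1 bb
Phenotype counts: 1 blue, 2 lavender, 1 white
blue: 1 out of 4 → fraction 1/4
Expected count = 1/4 × 564 = 141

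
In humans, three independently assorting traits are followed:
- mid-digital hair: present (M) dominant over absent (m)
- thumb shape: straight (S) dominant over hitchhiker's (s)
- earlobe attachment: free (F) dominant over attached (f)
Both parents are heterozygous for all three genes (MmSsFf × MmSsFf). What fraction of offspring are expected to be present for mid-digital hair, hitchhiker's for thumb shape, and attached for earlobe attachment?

Trihybrid cross: MmSsFf × MmSsFf
Each trait segregates independently with a 3:1 phenotypic ratio, so each gene contributes 3/4 (dominant) or 1/4 (recessive).
Target: present (mid-digital hair), hitchhiker's (thumb shape), attached (earlobe attachment)
Probability = product of independent per-trait probabilities
= 3/4 × 1/4 × 1/4 = 3/64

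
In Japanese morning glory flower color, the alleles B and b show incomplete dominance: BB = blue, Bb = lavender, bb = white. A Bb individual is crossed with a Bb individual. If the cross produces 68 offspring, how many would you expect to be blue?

Punnett square for Bb × Bb:
Offspring genotypes: 1 BB, 2 Bb, 1 bb
Phenotype counts: 1 blue, 2 lavender, 1 white
blue: 1 out of 4 → fraction 1/4
Expected count = 1/4 × 68 = 17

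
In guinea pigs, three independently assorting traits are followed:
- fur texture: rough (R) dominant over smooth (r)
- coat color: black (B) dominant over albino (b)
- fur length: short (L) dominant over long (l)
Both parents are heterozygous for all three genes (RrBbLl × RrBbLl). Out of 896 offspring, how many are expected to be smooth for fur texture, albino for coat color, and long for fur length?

Trihybrid cross: RrBbLl × RrBbLl
Each trait segregates independently with a 3:1 phenotypic ratio, so each gene contributes 3/4 (dominant) or 1/4 (recessive).
Target: smooth (fur texture), albino (coat color), long (fur length)
Probability = product of independent per-trait probabilities
= 1/4 × 1/4 × 1/4 = 1/64
Expected count = 1/64 × 896 = 14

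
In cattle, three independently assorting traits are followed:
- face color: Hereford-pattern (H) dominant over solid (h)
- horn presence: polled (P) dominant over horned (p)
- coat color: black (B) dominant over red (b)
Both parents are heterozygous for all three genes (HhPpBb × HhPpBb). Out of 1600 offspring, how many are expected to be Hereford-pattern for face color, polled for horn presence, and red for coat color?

Trihybrid cross: HhPpBb × HhPpBb
Each trait segregates independently with a 3:1 phenotypic ratio, so each gene contributes 3/4 (dominant) or 1/4 (recessive).
Target: Hereford-pattern (face color), polled (horn presence), red (coat color)
Probability = product of independent per-trait probabilities
= 3/4 × 3/4 × 1/4 = 9/64
Expected count = 9/64 × 1600 = 225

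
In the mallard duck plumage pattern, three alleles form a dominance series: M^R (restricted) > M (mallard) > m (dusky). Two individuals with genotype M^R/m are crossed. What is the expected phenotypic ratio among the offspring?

Cross: M^R/m × M^R/m
Allele dominance: M^R > M > m
Offspring genotypes: 1 M^R/M^R, 2 M^R/m, 1 m/m
Phenotype counts: 3 restricted, 1 dusky
Ratio: 3 restricted : 1 dusky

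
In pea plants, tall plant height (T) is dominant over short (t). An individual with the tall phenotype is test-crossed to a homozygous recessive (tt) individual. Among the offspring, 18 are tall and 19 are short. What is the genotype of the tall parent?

Test cross: ? × tt
Offspring: 18 tall, 19 short — approximately 1:1.
A 1:1 ratio in a test cross indicates the unknown parent is heterozygous (Tt).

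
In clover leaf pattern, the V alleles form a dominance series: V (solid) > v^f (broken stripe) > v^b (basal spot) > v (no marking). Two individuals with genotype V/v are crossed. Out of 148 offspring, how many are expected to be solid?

Cross: V/v × V/v
Allele dominance: V > v^f > v^b > v
Offspring genotypes: 1 V/V, 2 V/v, 1 v/v
Phenotype counts: 3 solid, 1 unmarked
solid: 3 out of 4 → fraction 3/4
Expected count = 3/4 × 148 = 111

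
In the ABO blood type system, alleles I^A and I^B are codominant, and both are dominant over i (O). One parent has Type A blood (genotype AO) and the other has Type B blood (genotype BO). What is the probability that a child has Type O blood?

Cross: AO × BO
Possible offspring genotypes: 1 AB, 1 AO, 1 BO, 1 OO
Blood type counts: 1 Type AB, 1 Type A, 1 Type B, 1 Type O
Probability of Type O: 1/4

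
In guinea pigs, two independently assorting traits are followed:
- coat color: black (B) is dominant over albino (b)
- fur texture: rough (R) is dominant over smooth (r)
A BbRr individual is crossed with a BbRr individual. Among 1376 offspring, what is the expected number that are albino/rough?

Dihybrid cross BbRr × BbRr — consider each gene separately:
coat color: Bb × Bb → 1 BB, 2 Bb, 1 bb → 3 B_ : 1 bb (out of 4)
fur texture: Rr × Rr → 1 RR, 2 Rr, 1 rr → 3 R_ : 1 rr (out of 4)
Combine (counts out of 4 × 4 = 16): black/rough (B_R_) = 3×3 = 9; black/smooth (B_rr) = 3×1 = 3; albino/rough (bbR_) = 1×3 = 3; albino/smooth (bbrr) = 1×1 = 1
Phenotype counts (out of 16): 9 black/rough, 3 black/smooth, 3 albino/rough, 1 albino/smooth
albino/rough: 3 out of 16 → fraction 3/16
Expected count = 3/16 × 1376 = 258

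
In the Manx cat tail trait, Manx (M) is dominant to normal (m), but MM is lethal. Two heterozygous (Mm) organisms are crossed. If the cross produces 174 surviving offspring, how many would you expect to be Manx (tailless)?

Cross: Mm × Mm
Punnett square offspring (before lethality): 1 MM, 2 Mm, 1 mm
The MM genotype is lethal (embryos die); surviving offspring: 2 Mm, 1 mm
Manx (tailless): 2 out of 3 → fraction 2/3
Expected count = 2/3 × 174 = 116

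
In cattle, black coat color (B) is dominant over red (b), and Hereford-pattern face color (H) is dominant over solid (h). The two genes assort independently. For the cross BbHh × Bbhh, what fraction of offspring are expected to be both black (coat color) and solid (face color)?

Dihybrid cross BbHh × Bbhh — consider each gene separately:
coat color: Bb × Bb → 1 BB, 2 Bb, 1 bb → 3 B_ : 1 bb (out of 4)
face color: Hh × hh → 2 Hh, 2 hh → 2 H_ : 2 hh (out of 4)
Looking for: black (B_) and solid (hh)
P(black) = 3/4, P(solid) = 2/4
P(both) = 3/4 × 2/4 = 6/16 = 3/8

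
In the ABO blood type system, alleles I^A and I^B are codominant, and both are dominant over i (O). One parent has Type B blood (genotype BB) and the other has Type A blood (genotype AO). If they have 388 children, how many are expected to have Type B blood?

Cross: BB × AO
Possible offspring genotypes: 2 AB, 2 BO
Blood type counts: 2 Type AB, 2 Type B
Probability of Type B: 2/4 = 1/2
Expected count = 1/2 × 388 = 194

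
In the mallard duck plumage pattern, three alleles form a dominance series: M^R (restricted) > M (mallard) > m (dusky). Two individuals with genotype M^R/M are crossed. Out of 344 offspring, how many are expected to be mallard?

Cross: M^R/M × M^R/M
Allele dominance: M^R > M > m
Offspring genotypes: 1 M^R/M^R, 2 M^R/M, 1 M/M
Phenotype counts: 3 restricted, 1 mallard
mallard: 1 out of 4 → fraction 1/4
Expected count = 1/4 × 344 = 86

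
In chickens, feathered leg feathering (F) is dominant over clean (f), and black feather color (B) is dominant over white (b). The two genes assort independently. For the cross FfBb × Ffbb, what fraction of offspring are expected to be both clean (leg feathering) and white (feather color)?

Dihybrid cross FfBb × Ffbb — consider each gene separately:
leg feathering: Ff × Ff → 1 FF, 2 Ff, 1 ff → 3 F_ : 1 ff (out of 4)
feather color: Bb × bb → 2 Bb, 2 bb → 2 B_ : 2 bb (out of 4)
Looking for: clean (ff) and white (bb)
P(clean) = 1/4, P(white) = 2/4
P(both) = 1/4 × 2/4 = 2/16 = 1/8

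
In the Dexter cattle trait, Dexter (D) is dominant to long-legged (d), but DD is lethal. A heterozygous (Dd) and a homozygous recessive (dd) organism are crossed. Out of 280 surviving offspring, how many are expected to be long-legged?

Cross: Dd × dd
Punnett square offspring (before lethality): 2 Dd, 2 dd
No DD offspring are produced in this cross.
long-legged: 2 out of 4 → fraction 1/2
Expected count = 1/2 × 280 = 140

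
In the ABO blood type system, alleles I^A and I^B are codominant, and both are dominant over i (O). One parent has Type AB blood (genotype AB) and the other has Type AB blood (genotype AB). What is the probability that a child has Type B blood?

Cross: AB × AB
Possible offspring genotypes: 1 AA, 2 AB, 1 BB
Blood type counts: 1 Type A, 2 Type AB, 1 Type B
Probability of Type B: 1/4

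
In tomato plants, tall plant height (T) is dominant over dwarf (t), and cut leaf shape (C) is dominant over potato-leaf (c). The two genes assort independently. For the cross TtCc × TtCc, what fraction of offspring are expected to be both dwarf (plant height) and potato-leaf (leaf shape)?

Dihybrid cross TtCc × TtCc — consider each gene separately:
plant height: Tt × Tt → 1 TT, 2 Tt, 1 tt → 3 T_ : 1 tt (out of 4)
leaf shape: Cc × Cc → 1 CC, 2 Cc, 1 cc → 3 C_ : 1 cc (out of 4)
Looking for: dwarf (tt) and potato-leaf (cc)
P(dwarf) = 1/4, P(potato-leaf) = 1/4
P(both) = 1/4 × 1/4 = 1/16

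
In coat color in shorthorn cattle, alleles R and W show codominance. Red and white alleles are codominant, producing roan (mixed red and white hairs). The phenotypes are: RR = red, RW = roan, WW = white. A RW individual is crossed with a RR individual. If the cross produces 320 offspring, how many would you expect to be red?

Punnett square for RW × RR:
Offspring genotypes: 2 RR, 2 RW
Phenotype counts: 2 red, 2 roan
red: 2 out of 4 → fraction 1/2
Expected count = 1/2 × 320 = 160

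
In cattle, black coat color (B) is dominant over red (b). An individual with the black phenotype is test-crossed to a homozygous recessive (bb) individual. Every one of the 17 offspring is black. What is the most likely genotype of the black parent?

Test cross: ? × bb
All offspring are black.
If the unknown parent were heterozygous (Bb), about half of 17 offspring would be red; none are. The unknown parent is most likely homozygous dominant (BB).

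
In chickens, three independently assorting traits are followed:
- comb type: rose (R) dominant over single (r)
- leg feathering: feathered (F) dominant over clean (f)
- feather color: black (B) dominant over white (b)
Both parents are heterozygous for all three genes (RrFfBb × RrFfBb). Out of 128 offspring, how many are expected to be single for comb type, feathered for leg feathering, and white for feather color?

Trihybrid cross: RrFfBb × RrFfBb
Each trait segregates independently with a 3:1 phenotypic ratio, so each gene contributes 3/4 (dominant) or 1/4 (recessive).
Target: single (comb type), feathered (leg feathering), white (feather color)
Probability = product of independent per-trait probabilities
= 1/4 × 3/4 × 1/4 = 3/64
Expected count = 3/64 × 128 = 6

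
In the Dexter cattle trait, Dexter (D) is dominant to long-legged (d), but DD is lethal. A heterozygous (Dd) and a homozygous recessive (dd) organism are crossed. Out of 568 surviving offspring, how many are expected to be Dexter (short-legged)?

Cross: Dd × dd
Punnett square offspring (before lethality): 2 Dd, 2 dd
No DD offspring are produced in this cross.
Dexter (short-legged): 2 out of 4 → fraction 1/2
Expected count = 1/2 × 568 = 284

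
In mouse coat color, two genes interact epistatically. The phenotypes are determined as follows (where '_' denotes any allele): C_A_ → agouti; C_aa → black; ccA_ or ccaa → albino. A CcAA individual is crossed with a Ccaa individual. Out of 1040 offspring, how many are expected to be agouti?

Cross: CcAA × Ccaa — consider each gene separately:
C gene: Cc × Cc → 1 CC, 2 Cc, 1 cc → 3 C_ : 1 cc (out of 4)
A gene: AA × aa → 4 Aa → 4 A_ (out of 4)
Genotype classes (out of 4 × 4 = 16): C_A_ = 3×4 = 12; ccA_ = 1×4 = 4
Apply the phenotype rules: C_A_ (12) → agouti; ccA_ (4) → albino
Phenotype counts (out of 16): 12 agouti, 4 albino
agouti: 12 out of 16 → fraction 3/4
Expected count = 3/4 × 1040 = 780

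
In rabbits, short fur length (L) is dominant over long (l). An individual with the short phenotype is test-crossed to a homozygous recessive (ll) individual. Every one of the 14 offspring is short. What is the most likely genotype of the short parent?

Test cross: ? × ll
All offspring are short.
If the unknown parent were heterozygous (Ll), about half of 14 offspring would be long; none are. The unknown parent is most likely homozygous dominant (LL).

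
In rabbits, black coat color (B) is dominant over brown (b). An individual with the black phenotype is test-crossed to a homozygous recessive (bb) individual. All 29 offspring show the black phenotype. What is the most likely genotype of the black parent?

Test cross: ? × bb
All offspring are black.
If the unknown parent were heterozygous (Bb), about half of 29 offspring would be brown; none are. The unknown parent is most likely homozygous dominant (BB).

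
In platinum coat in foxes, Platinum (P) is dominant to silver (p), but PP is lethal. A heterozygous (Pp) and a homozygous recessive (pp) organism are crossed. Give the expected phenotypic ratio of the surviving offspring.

Cross: Pp × pp
Punnett square offspring (before lethality): 2 Pp, 2 pp
No PP offspring are produced in this cross.
Ratio: 1 platinum : 1 silver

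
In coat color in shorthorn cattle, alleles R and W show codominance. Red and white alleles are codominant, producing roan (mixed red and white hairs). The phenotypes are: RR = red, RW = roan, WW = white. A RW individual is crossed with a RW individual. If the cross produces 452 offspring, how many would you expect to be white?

Punnett square for RW × RW:
Offspring genotypes: 1 RR, 2 RW, 1 WW
Phenotype counts: 1 red, 2 roan, 1 white
white: 1 out of 4 → fraction 1/4
Expected count = 1/4 × 452 = 113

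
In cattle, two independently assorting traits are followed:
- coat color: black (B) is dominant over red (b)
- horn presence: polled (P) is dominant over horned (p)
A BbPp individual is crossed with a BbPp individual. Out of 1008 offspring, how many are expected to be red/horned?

Dihybrid cross BbPp × BbPp — consider each gene separately:
coat color: Bb × Bb → 1 BB, 2 Bb, 1 bb → 3 B_ : 1 bb (out of 4)
horn presence: Pp × Pp → 1 PP, 2 Pp, 1 pp → 3 P_ : 1 pp (out of 4)
Combine (counts out of 4 × 4 = 16): black/polled (B_P_) = 3×3 = 9; black/horned (B_pp) = 3×1 = 3; red/polled (bbP_) = 1×3 = 3; red/horned (bbpp) = 1×1 = 1
Phenotype counts (out of 16): 9 black/polled, 3 black/horned, 3 red/polled, 1 red/horned
red/horned: 1 out of 16 → fraction 1/16
Expected count = 1/16 × 1008 = 63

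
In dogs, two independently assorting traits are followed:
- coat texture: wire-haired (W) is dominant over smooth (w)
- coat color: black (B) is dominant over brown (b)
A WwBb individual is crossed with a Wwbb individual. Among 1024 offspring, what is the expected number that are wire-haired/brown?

Dihybrid cross WwBb × Wwbb — consider each gene separately:
coat texture: Ww × Ww → 1 WW, 2 Ww, 1 ww → 3 W_ : 1 ww (out of 4)
coat color: Bb × bb → 2 Bb, 2 bb → 2 B_ : 2 bb (out of 4)
Combine (counts out of 4 × 4 = 16): wire-haired/black (W_B_) = 3×2 = 6; wire-haired/brown (W_bb) = 3×2 = 6; smooth/black (wwB_) = 1×2 = 2; smooth/brown (wwbb) = 1×2 = 2
Phenotype counts (out of 16): 6 wire-haired/black, 6 wire-haired/brown, 2 smooth/black, 2 smooth/brown
wire-haired/brown: 6 out of 16 → fraction 3/8
Expected count = 3/8 × 1024 = 384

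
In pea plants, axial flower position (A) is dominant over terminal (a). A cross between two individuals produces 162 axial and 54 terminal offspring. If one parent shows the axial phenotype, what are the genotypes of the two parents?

Observed offspring: 162 axial, 54 terminal
The observed ratio simplifies to 3:1. Terminal (aa) offspring appear, so each parent must contribute one a allele. The parent stated to show axial carries A, so it is Aa. The other parent is then either Aa or aa: Aa × aa would give a 1:1 split, whereas Aa × Aa gives 3:1 — matching the data. So both parents are heterozygous (Aa × Aa).
Parent genotypes: Aa × Aa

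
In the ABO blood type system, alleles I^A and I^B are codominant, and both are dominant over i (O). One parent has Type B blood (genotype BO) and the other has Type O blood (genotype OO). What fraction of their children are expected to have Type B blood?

Cross: BO × OO
Possible offspring genotypes: 2 BO, 2 OO
Blood type counts: 2 Type B, 2 Type O
Probability of Type B: 2/4 = 1/2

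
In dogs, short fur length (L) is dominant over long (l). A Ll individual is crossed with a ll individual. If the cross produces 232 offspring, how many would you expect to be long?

Punnett square for Ll × ll:
Offspring genotypes: 2 Ll, 2 ll
short: 2, long: 2
long: 2 out of 4 → fraction 1/2
Expected count = 1/2 × 232 = 116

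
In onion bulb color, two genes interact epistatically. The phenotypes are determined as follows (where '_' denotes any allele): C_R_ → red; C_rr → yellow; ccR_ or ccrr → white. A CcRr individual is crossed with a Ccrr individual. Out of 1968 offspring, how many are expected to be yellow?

Cross: CcRr × Ccrr — consider each gene separately:
C gene: Cc × Cc → 1 CC, 2 Cc, 1 cc → 3 C_ : 1 cc (out of 4)
R gene: Rr × rr → 2 Rr, 2 rr → 2 R_ : 2 rr (out of 4)
Genotype classes (out of 4 × 4 = 16): C_R_ = 3×2 = 6; C_rr = 3×2 = 6; ccR_ = 1×2 = 2; ccrr = 1×2 = 2
Apply the phenotype rules: C_R_ (6) → red; C_rr (6) → yellow; ccR_ (2) + ccrr (2) → white
Phenotype counts (out of 16): 6 red, 6 yellow, 4 white
yellow: 6 out of 16 → fraction 3/8
Expected count = 3/8 × 1968 = 738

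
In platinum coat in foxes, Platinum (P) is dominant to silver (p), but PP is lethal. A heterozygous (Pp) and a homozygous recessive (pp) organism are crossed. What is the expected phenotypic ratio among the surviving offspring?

Cross: Pp × pp
Punnett square offspring (before lethality): 2 Pp, 2 pp
No PP offspring are produced in this cross.
Ratio: 1 platinum : 1 silver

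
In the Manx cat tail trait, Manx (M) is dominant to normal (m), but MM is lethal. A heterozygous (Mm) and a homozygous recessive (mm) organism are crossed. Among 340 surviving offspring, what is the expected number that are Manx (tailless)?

Cross: Mm × mm
Punnett square offspring (before lethality): 2 Mm, 2 mm
No MM offspring are produced in this cross.
Manx (tailless): 2 out of 4 → fraction 1/2
Expected count = 1/2 × 340 = 170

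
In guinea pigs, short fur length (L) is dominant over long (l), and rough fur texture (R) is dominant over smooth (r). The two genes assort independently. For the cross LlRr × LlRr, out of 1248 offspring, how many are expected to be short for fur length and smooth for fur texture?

Dihybrid cross LlRr × LlRr — consider each gene separately:
fur length: Ll × Ll → 1 LL, 2 Ll, 1 ll → 3 L_ : 1 ll (out of 4)
fur texture: Rr × Rr → 1 RR, 2 Rr, 1 rr → 3 R_ : 1 rr (out of 4)
Looking for: short (L_) and smooth (rr)
P(short) = 3/4, P(smooth) = 1/4
P(both) = 3/4 × 1/4 = 3/16
Expected count = 3/16 × 1248 = 234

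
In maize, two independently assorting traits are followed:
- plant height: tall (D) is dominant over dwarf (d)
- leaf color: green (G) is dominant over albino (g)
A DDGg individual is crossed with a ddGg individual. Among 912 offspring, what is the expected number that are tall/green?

Dihybrid cross DDGg × ddGg — consider each gene separately:
plant height: DD × dd → 4 Dd → 4 D_ (out of 4)
leaf color: Gg × Gg → 1 GG, 2 Gg, 1 gg → 3 G_ : 1 gg (out of 4)
Combine (counts out of 4 × 4 = 16): tall/green (D_G_) = 4×3 = 12; tall/albino (D_gg) = 4×1 = 4
Phenotype counts (out of 16): 12 tall/green, 4 tall/albino
tall/green: 12 out of 16 → fraction 3/4
Expected count = 3/4 × 912 = 684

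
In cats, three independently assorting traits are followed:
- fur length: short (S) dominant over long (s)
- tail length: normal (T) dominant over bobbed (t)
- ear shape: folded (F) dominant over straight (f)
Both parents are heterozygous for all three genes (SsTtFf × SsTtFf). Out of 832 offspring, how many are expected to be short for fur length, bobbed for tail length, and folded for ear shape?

Trihybrid cross: SsTtFf × SsTtFf
Each trait segregates independently with a 3:1 phenotypic ratio, so each gene contributes 3/4 (dominant) or 1/4 (recessive).
Target: short (fur length), bobbed (tail length), folded (ear shape)
Probability = product of independent per-trait probabilities
= 3/4 × 1/4 × 3/4 = 9/64
Expected count = 9/64 × 832 = 117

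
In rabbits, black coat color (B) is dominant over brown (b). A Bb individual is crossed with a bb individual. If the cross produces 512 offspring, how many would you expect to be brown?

Punnett square for Bb × bb:
Offspring genotypes: 2 Bb, 2 bb
black: 2, brown: 2
brown: 2 out of 4 → fraction 1/2
Expected count = 1/2 × 512 = 256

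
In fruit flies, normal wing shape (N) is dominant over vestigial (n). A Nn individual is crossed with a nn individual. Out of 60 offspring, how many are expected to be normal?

Punnett square for Nn × nn:
Offspring genotypes: 2 Nn, 2 nn
normal: 2, vestigial: 2
normal: 2 out of 4 → fraction 1/2
Expected count = 1/2 × 60 = 30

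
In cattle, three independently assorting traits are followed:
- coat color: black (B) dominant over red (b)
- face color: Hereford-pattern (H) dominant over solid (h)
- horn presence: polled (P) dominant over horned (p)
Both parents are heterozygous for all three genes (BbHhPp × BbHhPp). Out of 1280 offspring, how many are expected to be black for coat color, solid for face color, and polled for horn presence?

Trihybrid cross: BbHhPp × BbHhPp
Each trait segregates independently with a 3:1 phenotypic ratio, so each gene contributes 3/4 (dominant) or 1/4 (recessive).
Target: black (coat color), solid (face color), polled (horn presence)
Probability = product of independent per-trait probabilities
= 3/4 × 1/4 × 3/4 = 9/64
Expected count = 9/64 × 1280 = 180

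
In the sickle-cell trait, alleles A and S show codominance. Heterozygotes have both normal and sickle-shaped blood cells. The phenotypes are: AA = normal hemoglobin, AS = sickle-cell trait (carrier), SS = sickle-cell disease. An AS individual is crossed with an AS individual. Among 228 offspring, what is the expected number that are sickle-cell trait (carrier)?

Punnett square for AS × AS:
Offspring genotypes: 1 AA, 2 AS, 1 SS
Phenotype counts: 1 normal hemoglobin, 2 sickle-cell trait (carrier), 1 sickle-cell disease
sickle-cell trait (carrier): 2 out of 4 → fraction 1/2
Expected count = 1/2 × 228 = 114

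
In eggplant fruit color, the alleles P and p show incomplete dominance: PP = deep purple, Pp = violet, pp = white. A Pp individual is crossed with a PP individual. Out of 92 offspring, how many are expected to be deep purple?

Punnett square for Pp × PP:
Offspring genotypes: 2 PP, 2 Pp
Phenotype counts: 2 deep purple, 2 violet
deep purple: 2 out of 4 → fraction 1/2
Expected count = 1/2 × 92 = 46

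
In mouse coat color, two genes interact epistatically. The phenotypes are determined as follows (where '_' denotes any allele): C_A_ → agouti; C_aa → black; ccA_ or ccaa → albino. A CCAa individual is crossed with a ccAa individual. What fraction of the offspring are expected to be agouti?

Cross: CCAa × ccAa — consider each gene separately:
C gene: CC × cc → 4 Cc → 4 C_ (out of 4)
A gene: Aa × Aa → 1 AA, 2 Aa, 1 aa → 3 A_ : 1 aa (out of 4)
Genotype classes (out of 4 × 4 = 16): C_A_ = 4×3 = 12; C_aa = 4×1 = 4
Apply the phenotype rules: C_A_ (12) → agouti; C_aa (4) → black
Phenotype counts (out of 16): 12 agouti, 4 black
agouti: 12 out of 16
Probability: 12/16 = 3/4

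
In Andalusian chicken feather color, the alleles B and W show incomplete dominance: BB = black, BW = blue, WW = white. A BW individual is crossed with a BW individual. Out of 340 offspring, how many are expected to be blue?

Punnett square for BW × BW:
Offspring genotypes: 1 BB, 2 BW, 1 WW
Phenotype counts: 1 black, 2 blue, 1 white
blue: 2 out of 4 → fraction 1/2
Expected count = 1/2 × 340 = 170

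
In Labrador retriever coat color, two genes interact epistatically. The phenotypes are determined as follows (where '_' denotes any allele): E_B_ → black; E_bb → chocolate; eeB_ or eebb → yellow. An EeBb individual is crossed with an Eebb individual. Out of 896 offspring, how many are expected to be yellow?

Cross: EeBb × Eebb — consider each gene separately:
E gene: Ee × Ee → 1 EE, 2 Ee, 1 ee → 3 E_ : 1 ee (out of 4)
B gene: Bb × bb → 2 Bb, 2 bb → 2 B_ : 2 bb (out of 4)
Genotype classes (out of 4 × 4 = 16): E_B_ = 3×2 = 6; E_bb = 3×2 = 6; eeB_ = 1×2 = 2; eebb = 1×2 = 2
Apply the phenotype rules: E_B_ (6) → black; E_bb (6) → chocolate; eeB_ (2) + eebb (2) → yellow
Phenotype counts (out of 16): 6 black, 6 chocolate, 4 yellow
yellow: 4 out of 16 → fraction 1/4
Expected count = 1/4 × 896 = 224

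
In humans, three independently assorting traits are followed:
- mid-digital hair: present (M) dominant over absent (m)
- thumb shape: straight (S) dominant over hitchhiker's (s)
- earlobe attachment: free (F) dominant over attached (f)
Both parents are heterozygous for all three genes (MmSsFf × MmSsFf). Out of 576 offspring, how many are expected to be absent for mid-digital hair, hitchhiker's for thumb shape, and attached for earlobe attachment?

Trihybrid cross: MmSsFf × MmSsFf
Each trait segregates independently with a 3:1 phenotypic ratio, so each gene contributes 3/4 (dominant) or 1/4 (recessive).
Target: absent (mid-digital hair), hitchhiker's (thumb shape), attached (earlobe attachment)
Probability = product of independent per-trait probabilities
= 1/4 × 1/4 × 1/4 = 1/64
Expected count = 1/64 × 576 = 9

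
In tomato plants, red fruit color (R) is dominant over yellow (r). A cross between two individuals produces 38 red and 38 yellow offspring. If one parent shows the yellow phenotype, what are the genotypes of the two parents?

Observed offspring: 38 red, 38 yellow
The observed ratio simplifies to 1:1. One parent shows yellow, so its genotype must be rr. A 1:1 offspring split requires the other parent to be heterozygous (Rr).
Parent genotypes: rr × Rr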